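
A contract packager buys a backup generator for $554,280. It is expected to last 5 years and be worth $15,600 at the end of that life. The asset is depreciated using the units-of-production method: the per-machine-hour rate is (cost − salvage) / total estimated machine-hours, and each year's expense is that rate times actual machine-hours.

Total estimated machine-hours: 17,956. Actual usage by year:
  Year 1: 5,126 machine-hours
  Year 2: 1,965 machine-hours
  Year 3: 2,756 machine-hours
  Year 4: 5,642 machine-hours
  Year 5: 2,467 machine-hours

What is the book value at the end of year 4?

$89,610

Depreciable base = $554,280 − $15,600 = $538,680.
Rate = $538,680 / 17,956 machine-hours = $30 per machine-hour.
Year 1: 5,126 × $30 = $153,780. Book value $400,500.
Year 2: 1,965 × $30 = $58,950. Book value $341,550.
Year 3: 2,756 × $30 = $82,680. Book value $258,870.
Year 4: 5,642 × $30 = $169,260. Book value $89,610.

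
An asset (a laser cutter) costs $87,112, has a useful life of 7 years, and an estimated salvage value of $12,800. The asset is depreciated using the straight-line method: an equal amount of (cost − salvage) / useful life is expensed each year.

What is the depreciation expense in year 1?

$10,616

Depreciable base = $87,112 − $12,800 = $74,312.
Annual expense = $74,312 / 7 = $10,616.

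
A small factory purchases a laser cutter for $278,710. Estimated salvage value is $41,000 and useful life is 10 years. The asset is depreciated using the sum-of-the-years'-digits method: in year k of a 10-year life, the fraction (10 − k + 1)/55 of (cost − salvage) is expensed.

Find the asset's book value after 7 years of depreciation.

$66,932

Depreciable base = $278,710 − $41,000 = $237,710.
Sum of the years' digits = 10+9+8+7+6+5+4+3+2+1 = 55.
Year 1: $237,710 × 10/55 = $43,220. Book value $235,490.
Year 2: $237,710 × 9/55 = $38,898. Book value $196,592.
Year 3: $237,710 × 8/55 = $34,576. Book value $162,016.
Year 4: $237,710 × 7/55 = $30,254. Book value $131,762.
Year 5: $237,710 × 6/55 = $25,932. Book value $105,830.
Year 6: $237,710 × 5/55 = $21,610. Book value $84,220.
Year 7: $237,710 × 4/55 = $17,288. Book value $66,932.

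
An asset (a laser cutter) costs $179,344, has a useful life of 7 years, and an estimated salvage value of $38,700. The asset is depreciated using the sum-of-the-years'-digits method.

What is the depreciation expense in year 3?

Depreciable base = $179,344 − $38,700 = $140,644.
Sum of the years' digits = 7+6+5+4+3+2+1 = 28.
Year 1: $140,644 × 7/28 = $35,161. Book value $144,183.
Year 2: $140,644 × 6/28 = $30,138. Book value $114,045.
Year 3: $140,644 × 5/28 = $25,115. Book value $88,930.

$25,115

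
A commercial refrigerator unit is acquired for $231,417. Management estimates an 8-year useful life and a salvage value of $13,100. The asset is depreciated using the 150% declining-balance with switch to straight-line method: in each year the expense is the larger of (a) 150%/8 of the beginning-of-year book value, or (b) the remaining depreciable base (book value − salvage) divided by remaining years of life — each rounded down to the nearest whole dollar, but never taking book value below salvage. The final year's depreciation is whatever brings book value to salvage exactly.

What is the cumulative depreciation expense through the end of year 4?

Depreciable base = $231,417 − $13,100 = $218,317.
Year 1: DB = ⌊$231,417 × 150%/8⌋ = $43,390; SL = ⌊$218,317/8⌋ = $27,289 → take DB $43,390. Book value $188,027.
Year 2: DB = ⌊$188,027 × 150%/8⌋ = $35,255; SL = ⌊$174,927/7⌋ = $24,989 → take DB $35,255. Book value $152,772.
Year 3: DB = ⌊$152,772 × 150%/8⌋ = $28,644; SL = ⌊$139,672/6⌋ = $23,278 → take DB $28,644. Book value $124,128.
Year 4: DB = ⌊$124,128 × 150%/8⌋ = $23,274; SL = ⌊$111,028/5⌋ = $22,205 → take DB $23,274. Book value $100,854.
Accumulated through year 4 = $231,417 − $100,854 = $130,563.

$130,563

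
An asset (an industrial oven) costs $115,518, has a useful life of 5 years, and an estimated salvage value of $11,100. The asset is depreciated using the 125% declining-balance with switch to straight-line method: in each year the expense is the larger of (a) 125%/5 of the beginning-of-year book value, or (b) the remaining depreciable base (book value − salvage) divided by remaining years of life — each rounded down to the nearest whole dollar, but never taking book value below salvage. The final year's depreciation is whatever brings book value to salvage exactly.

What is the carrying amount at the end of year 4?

Depreciable base = $115,518 − $11,100 = $104,418.
Year 1: DB = ⌊$115,518 × 125%/5⌋ = $28,879; SL = ⌊$104,418/5⌋ = $20,883 → take DB $28,879. Book value $86,639.
Year 2: DB = ⌊$86,639 × 125%/5⌋ = $21,659; SL = ⌊$75,539/4⌋ = $18,884 → take DB $21,659. Book value $64,980.
Year 3: DB = ⌊$64,980 × 125%/5⌋ = $16,245; SL = ⌊$53,880/3⌋ = $17,960 → take SL $17,960. Book value $47,020.
Year 4: DB = ⌊$47,020 × 125%/5⌋ = $11,755; SL = ⌊$35,920/2⌋ = $17,960 → take SL $17,960. Book value $29,060.

$29,060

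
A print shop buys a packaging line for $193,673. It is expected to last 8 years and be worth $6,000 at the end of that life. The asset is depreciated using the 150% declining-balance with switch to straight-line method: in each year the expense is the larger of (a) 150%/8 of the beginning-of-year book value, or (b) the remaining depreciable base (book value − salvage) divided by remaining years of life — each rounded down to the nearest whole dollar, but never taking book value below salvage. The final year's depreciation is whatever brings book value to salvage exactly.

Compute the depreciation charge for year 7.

$19,577

Depreciable base = $193,673 − $6,000 = $187,673.
Year 1: DB = ⌊$193,673 × 150%/8⌋ = $36,313; SL = ⌊$187,673/8⌋ = $23,459 → take DB $36,313. Book value $157,360.
Year 2: DB = ⌊$157,360 × 150%/8⌋ = $29,505; SL = ⌊$151,360/7⌋ = $21,622 → take DB $29,505. Book value $127,855.
Year 3: DB = ⌊$127,855 × 150%/8⌋ = $23,972; SL = ⌊$121,855/6⌋ = $20,309 → take DB $23,972. Book value $103,883.
Year 4: DB = ⌊$103,883 × 150%/8⌋ = $19,478; SL = ⌊$97,883/5⌋ = $19,576 → take SL $19,576. Book value $84,307.
Year 5: DB = ⌊$84,307 × 150%/8⌋ = $15,807; SL = ⌊$78,307/4⌋ = $19,576 → take SL $19,576. Book value $64,731.
Year 6: DB = ⌊$64,731 × 150%/8⌋ = $12,137; SL = ⌊$58,731/3⌋ = $19,577 → take SL $19,577. Book value $45,154.
Year 7: DB = ⌊$45,154 × 150%/8⌋ = $8,466; SL = ⌊$39,154/2⌋ = $19,577 → take SL $19,577. Book value $25,577.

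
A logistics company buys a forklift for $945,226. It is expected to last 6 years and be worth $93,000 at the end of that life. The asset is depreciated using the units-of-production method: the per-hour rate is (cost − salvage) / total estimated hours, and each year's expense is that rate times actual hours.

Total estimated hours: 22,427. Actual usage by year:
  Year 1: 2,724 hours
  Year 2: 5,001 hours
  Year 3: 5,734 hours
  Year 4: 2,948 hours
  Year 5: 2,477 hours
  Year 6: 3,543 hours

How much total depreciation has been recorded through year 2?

Depreciable base = $945,226 − $93,000 = $852,226.
Rate = $852,226 / 22,427 hours = $38 per hour.
Year 1: 2,724 × $38 = $103,512. Book value $841,714.
Year 2: 5,001 × $38 = $190,038. Book value $651,676.
Accumulated through year 2 = $945,226 − $651,676 = $293,550.

$293,550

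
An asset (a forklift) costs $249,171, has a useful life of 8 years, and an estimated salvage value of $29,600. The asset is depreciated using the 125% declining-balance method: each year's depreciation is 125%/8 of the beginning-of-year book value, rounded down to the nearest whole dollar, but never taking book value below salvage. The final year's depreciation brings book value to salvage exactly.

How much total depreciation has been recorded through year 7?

Depreciable base = $249,171 − $29,600 = $219,571.
Year 1: ⌊$249,171 × 125%/8⌋ = $38,932. Book value $210,239.
Year 2: ⌊$210,239 × 125%/8⌋ = $32,849. Book value $177,390.
Year 3: ⌊$177,390 × 125%/8⌋ = $27,717. Book value $149,673.
Year 4: ⌊$149,673 × 125%/8⌋ = $23,386. Book value $126,287.
Year 5: ⌊$126,287 × 125%/8⌋ = $19,732. Book value $106,555.
Year 6: ⌊$106,555 × 125%/8⌋ = $16,649. Book value $89,906.
Year 7: ⌊$89,906 × 125%/8⌋ = $14,047. Book value $75,859.
Accumulated through year 7 = $249,171 − $75,859 = $173,312.

$173,312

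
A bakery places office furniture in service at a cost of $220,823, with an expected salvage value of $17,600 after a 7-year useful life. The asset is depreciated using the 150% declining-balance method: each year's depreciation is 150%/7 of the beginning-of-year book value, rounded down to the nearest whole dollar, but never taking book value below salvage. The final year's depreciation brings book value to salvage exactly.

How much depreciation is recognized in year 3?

Depreciable base = $220,823 − $17,600 = $203,223.
Year 1: ⌊$220,823 × 150%/7⌋ = $47,319. Book value $173,504.
Year 2: ⌊$173,504 × 150%/7⌋ = $37,179. Book value $136,325.
Year 3: ⌊$136,325 × 150%/7⌋ = $29,212. Book value $107,113.

$29,212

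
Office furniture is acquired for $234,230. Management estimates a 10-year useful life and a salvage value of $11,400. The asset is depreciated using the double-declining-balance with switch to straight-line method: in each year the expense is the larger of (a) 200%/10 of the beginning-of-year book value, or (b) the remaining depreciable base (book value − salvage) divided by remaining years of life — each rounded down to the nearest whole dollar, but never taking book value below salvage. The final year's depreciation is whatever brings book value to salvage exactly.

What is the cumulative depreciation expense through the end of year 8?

$197,828

Depreciable base = $234,230 − $11,400 = $222,830.
Year 1: DB = ⌊$234,230 × 200%/10⌋ = $46,846; SL = ⌊$222,830/10⌋ = $22,283 → take DB $46,846. Book value $187,384.
Year 2: DB = ⌊$187,384 × 200%/10⌋ = $37,476; SL = ⌊$175,984/9⌋ = $19,553 → take DB $37,476. Book value $149,908.
Year 3: DB = ⌊$149,908 × 200%/10⌋ = $29,981; SL = ⌊$138,508/8⌋ = $17,313 → take DB $29,981. Book value $119,927.
Year 4: DB = ⌊$119,927 × 200%/10⌋ = $23,985; SL = ⌊$108,527/7⌋ = $15,503 → take DB $23,985. Book value $95,942.
Year 5: DB = ⌊$95,942 × 200%/10⌋ = $19,188; SL = ⌊$84,542/6⌋ = $14,090 → take DB $19,188. Book value $76,754.
Year 6: DB = ⌊$76,754 × 200%/10⌋ = $15,350; SL = ⌊$65,354/5⌋ = $13,070 → take DB $15,350. Book value $61,404.
Year 7: DB = ⌊$61,404 × 200%/10⌋ = $12,280; SL = ⌊$50,004/4⌋ = $12,501 → take SL $12,501. Book value $48,903.
Year 8: DB = ⌊$48,903 × 200%/10⌋ = $9,780; SL = ⌊$37,503/3⌋ = $12,501 → take SL $12,501. Book value $36,402.
Accumulated through year 8 = $234,230 − $36,402 = $197,828.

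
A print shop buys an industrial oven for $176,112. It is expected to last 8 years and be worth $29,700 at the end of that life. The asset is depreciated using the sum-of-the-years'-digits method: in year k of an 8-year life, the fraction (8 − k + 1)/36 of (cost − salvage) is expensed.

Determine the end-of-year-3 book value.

Depreciable base = $176,112 − $29,700 = $146,412.
Sum of the years' digits = 8+7+6+5+4+3+2+1 = 36.
Year 1: $146,412 × 8/36 = $32,536. Book value $143,576.
Year 2: $146,412 × 7/36 = $28,469. Book value $115,107.
Year 3: $146,412 × 6/36 = $24,402. Book value $90,705.

$90,705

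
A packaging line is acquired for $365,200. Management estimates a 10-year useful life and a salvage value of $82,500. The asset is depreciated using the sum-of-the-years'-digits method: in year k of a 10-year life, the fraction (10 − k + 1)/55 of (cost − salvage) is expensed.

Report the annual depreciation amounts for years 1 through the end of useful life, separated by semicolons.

Depreciable base = $365,200 − $82,500 = $282,700.
Sum of the years' digits = 10+9+8+7+6+5+4+3+2+1 = 55.
Year 1: $282,700 × 10/55 = $51,400. Book value $313,800.
Year 2: $282,700 × 9/55 = $46,260. Book value $267,540.
Year 3: $282,700 × 8/55 = $41,120. Book value $226,420.
Year 4: $282,700 × 7/55 = $35,980. Book value $190,440.
Year 5: $282,700 × 6/55 = $30,840. Book value $159,600.
Year 6: $282,700 × 5/55 = $25,700. Book value $133,900.
Year 7: $282,700 × 4/55 = $20,560. Book value $113,340.
Year 8: $282,700 × 3/55 = $15,420. Book value $97,920.
Year 9: $282,700 × 2/55 = $10,280. Book value $87,640.
Year 10: $282,700 × 1/55 = $5,140. Book value $82,500.

$51,400; $46,260; $41,120; $35,980; $30,840; $25,700; $20,560; $15,420; $10,280; $5,140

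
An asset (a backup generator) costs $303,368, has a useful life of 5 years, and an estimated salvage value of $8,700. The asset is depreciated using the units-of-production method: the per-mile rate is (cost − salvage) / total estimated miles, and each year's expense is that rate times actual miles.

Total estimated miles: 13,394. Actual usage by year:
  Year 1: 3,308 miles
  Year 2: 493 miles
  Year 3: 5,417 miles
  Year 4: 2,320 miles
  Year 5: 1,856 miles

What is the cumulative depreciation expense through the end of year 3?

$202,796

Depreciable base = $303,368 − $8,700 = $294,668.
Rate = $294,668 / 13,394 miles = $22 per mile.
Year 1: 3,308 × $22 = $72,776. Book value $230,592.
Year 2: 493 × $22 = $10,846. Book value $219,746.
Year 3: 5,417 × $22 = $119,174. Book value $100,572.
Accumulated through year 3 = $303,368 − $100,572 = $202,796.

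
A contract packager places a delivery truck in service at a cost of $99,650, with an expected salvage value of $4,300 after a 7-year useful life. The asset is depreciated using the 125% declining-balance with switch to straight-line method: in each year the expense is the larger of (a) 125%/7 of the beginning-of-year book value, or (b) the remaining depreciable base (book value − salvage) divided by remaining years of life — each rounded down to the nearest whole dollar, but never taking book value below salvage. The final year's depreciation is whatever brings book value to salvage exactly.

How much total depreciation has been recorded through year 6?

Depreciable base = $99,650 − $4,300 = $95,350.
Year 1: DB = ⌊$99,650 × 125%/7⌋ = $17,794; SL = ⌊$95,350/7⌋ = $13,621 → take DB $17,794. Book value $81,856.
Year 2: DB = ⌊$81,856 × 125%/7⌋ = $14,617; SL = ⌊$77,556/6⌋ = $12,926 → take DB $14,617. Book value $67,239.
Year 3: DB = ⌊$67,239 × 125%/7⌋ = $12,006; SL = ⌊$62,939/5⌋ = $12,587 → take SL $12,587. Book value $54,652.
Year 4: DB = ⌊$54,652 × 125%/7⌋ = $9,759; SL = ⌊$50,352/4⌋ = $12,588 → take SL $12,588. Book value $42,064.
Year 5: DB = ⌊$42,064 × 125%/7⌋ = $7,511; SL = ⌊$37,764/3⌋ = $12,588 → take SL $12,588. Book value $29,476.
Year 6: DB = ⌊$29,476 × 125%/7⌋ = $5,263; SL = ⌊$25,176/2⌋ = $12,588 → take SL $12,588. Book value $16,888.
Accumulated through year 6 = $99,650 − $16,888 = $82,762.

$82,762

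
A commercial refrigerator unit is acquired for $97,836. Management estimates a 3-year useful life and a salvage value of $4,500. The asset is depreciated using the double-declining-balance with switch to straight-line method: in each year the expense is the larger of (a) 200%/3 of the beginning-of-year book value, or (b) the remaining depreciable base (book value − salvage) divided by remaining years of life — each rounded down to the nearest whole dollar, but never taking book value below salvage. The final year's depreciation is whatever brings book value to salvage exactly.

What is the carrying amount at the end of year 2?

$10,871

Depreciable base = $97,836 − $4,500 = $93,336.
Year 1: DB = ⌊$97,836 × 200%/3⌋ = $65,224; SL = ⌊$93,336/3⌋ = $31,112 → take DB $65,224. Book value $32,612.
Year 2: DB = ⌊$32,612 × 200%/3⌋ = $21,741; SL = ⌊$28,112/2⌋ = $14,056 → take DB $21,741. Book value $10,871.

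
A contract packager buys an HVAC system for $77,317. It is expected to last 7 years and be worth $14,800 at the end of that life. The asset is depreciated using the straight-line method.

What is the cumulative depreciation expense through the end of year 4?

Depreciable base = $77,317 − $14,800 = $62,517.
Annual expense = $62,517 / 7 = $8,931.
End of year 1: book value $68,386.
End of year 2: book value $59,455.
End of year 3: book value $50,524.
End of year 4: book value $41,593.
Accumulated through year 4 = $77,317 − $41,593 = $35,724.

$35,724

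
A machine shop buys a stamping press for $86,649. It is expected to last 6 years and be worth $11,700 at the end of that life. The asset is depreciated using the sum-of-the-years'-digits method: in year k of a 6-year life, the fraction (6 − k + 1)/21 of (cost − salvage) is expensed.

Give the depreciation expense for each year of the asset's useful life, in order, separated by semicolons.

Depreciable base = $86,649 − $11,700 = $74,949.
Sum of the years' digits = 6+5+4+3+2+1 = 21.
Year 1: $74,949 × 6/21 = $21,414. Book value $65,235.
Year 2: $74,949 × 5/21 = $17,845. Book value $47,390.
Year 3: $74,949 × 4/21 = $14,276. Book value $33,114.
Year 4: $74,949 × 3/21 = $10,707. Book value $22,407.
Year 5: $74,949 × 2/21 = $7,138. Book value $15,269.
Year 6: $74,949 × 1/21 = $3,569. Book value $11,700.

$21,414; $17,845; $14,276; $10,707; $7,138; $3,569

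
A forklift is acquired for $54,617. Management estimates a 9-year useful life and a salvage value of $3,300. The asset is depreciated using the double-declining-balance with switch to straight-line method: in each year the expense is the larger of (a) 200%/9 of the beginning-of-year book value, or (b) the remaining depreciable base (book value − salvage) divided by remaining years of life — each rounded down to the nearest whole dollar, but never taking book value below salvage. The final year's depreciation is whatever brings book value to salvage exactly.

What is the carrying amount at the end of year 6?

Depreciable base = $54,617 − $3,300 = $51,317.
Year 1: DB = ⌊$54,617 × 200%/9⌋ = $12,137; SL = ⌊$51,317/9⌋ = $5,701 → take DB $12,137. Book value $42,480.
Year 2: DB = ⌊$42,480 × 200%/9⌋ = $9,440; SL = ⌊$39,180/8⌋ = $4,897 → take DB $9,440. Book value $33,040.
Year 3: DB = ⌊$33,040 × 200%/9⌋ = $7,342; SL = ⌊$29,740/7⌋ = $4,248 → take DB $7,342. Book value $25,698.
Year 4: DB = ⌊$25,698 × 200%/9⌋ = $5,710; SL = ⌊$22,398/6⌋ = $3,733 → take DB $5,710. Book value $19,988.
Year 5: DB = ⌊$19,988 × 200%/9⌋ = $4,441; SL = ⌊$16,688/5⌋ = $3,337 → take DB $4,441. Book value $15,547.
Year 6: DB = ⌊$15,547 × 200%/9⌋ = $3,454; SL = ⌊$12,247/4⌋ = $3,061 → take DB $3,454. Book value $12,093.

$12,093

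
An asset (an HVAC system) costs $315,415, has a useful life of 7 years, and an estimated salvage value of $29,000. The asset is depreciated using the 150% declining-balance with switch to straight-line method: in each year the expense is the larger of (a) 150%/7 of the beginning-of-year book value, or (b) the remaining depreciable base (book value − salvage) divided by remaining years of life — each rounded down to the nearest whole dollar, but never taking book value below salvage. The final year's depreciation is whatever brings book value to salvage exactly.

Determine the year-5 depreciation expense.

$30,404

Depreciable base = $315,415 − $29,000 = $286,415.
Year 1: DB = ⌊$315,415 × 150%/7⌋ = $67,588; SL = ⌊$286,415/7⌋ = $40,916 → take DB $67,588. Book value $247,827.
Year 2: DB = ⌊$247,827 × 150%/7⌋ = $53,105; SL = ⌊$218,827/6⌋ = $36,471 → take DB $53,105. Book value $194,722.
Year 3: DB = ⌊$194,722 × 150%/7⌋ = $41,726; SL = ⌊$165,722/5⌋ = $33,144 → take DB $41,726. Book value $152,996.
Year 4: DB = ⌊$152,996 × 150%/7⌋ = $32,784; SL = ⌊$123,996/4⌋ = $30,999 → take DB $32,784. Book value $120,212.
Year 5: DB = ⌊$120,212 × 150%/7⌋ = $25,759; SL = ⌊$91,212/3⌋ = $30,404 → take SL $30,404. Book value $89,808.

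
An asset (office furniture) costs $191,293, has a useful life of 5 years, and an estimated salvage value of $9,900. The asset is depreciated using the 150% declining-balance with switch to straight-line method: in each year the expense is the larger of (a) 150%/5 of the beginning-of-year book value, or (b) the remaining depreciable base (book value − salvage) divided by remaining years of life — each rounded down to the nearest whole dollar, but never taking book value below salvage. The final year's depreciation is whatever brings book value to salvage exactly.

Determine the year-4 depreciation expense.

$27,857

Depreciable base = $191,293 − $9,900 = $181,393.
Year 1: DB = ⌊$191,293 × 150%/5⌋ = $57,387; SL = ⌊$181,393/5⌋ = $36,278 → take DB $57,387. Book value $133,906.
Year 2: DB = ⌊$133,906 × 150%/5⌋ = $40,171; SL = ⌊$124,006/4⌋ = $31,001 → take DB $40,171. Book value $93,735.
Year 3: DB = ⌊$93,735 × 150%/5⌋ = $28,120; SL = ⌊$83,835/3⌋ = $27,945 → take DB $28,120. Book value $65,615.
Year 4: DB = ⌊$65,615 × 150%/5⌋ = $19,684; SL = ⌊$55,715/2⌋ = $27,857 → take SL $27,857. Book value $37,758.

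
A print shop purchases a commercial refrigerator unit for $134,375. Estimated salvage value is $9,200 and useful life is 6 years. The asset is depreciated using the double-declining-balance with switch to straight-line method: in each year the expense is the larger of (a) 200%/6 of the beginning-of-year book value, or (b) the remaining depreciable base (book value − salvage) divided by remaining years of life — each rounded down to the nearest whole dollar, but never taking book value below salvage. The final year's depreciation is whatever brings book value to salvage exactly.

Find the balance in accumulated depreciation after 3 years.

Depreciable base = $134,375 − $9,200 = $125,175.
Year 1: DB = ⌊$134,375 × 200%/6⌋ = $44,791; SL = ⌊$125,175/6⌋ = $20,862 → take DB $44,791. Book value $89,584.
Year 2: DB = ⌊$89,584 × 200%/6⌋ = $29,861; SL = ⌊$80,384/5⌋ = $16,076 → take DB $29,861. Book value $59,723.
Year 3: DB = ⌊$59,723 × 200%/6⌋ = $19,907; SL = ⌊$50,523/4⌋ = $12,630 → take DB $19,907. Book value $39,816.
Accumulated through year 3 = $134,375 − $39,816 = $94,559.

$94,559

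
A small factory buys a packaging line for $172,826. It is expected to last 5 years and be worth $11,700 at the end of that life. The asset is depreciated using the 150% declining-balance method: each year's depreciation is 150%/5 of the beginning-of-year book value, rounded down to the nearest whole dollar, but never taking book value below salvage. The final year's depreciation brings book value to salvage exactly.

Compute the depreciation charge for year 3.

Depreciable base = $172,826 − $11,700 = $161,126.
Year 1: ⌊$172,826 × 150%/5⌋ = $51,847. Book value $120,979.
Year 2: ⌊$120,979 × 150%/5⌋ = $36,293. Book value $84,686.
Year 3: ⌊$84,686 × 150%/5⌋ = $25,405. Book value $59,281.

$25,405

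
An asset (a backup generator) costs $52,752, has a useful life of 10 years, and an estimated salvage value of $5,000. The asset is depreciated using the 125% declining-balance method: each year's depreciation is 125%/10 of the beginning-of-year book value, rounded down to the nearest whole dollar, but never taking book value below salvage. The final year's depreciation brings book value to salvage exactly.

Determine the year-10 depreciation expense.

Depreciable base = $52,752 − $5,000 = $47,752.
Year 1: ⌊$52,752 × 125%/10⌋ = $6,594. Book value $46,158.
Year 2: ⌊$46,158 × 125%/10⌋ = $5,769. Book value $40,389.
Year 3: ⌊$40,389 × 125%/10⌋ = $5,048. Book value $35,341.
Year 4: ⌊$35,341 × 125%/10⌋ = $4,417. Book value $30,924.
Year 5: ⌊$30,924 × 125%/10⌋ = $3,865. Book value $27,059.
Year 6: ⌊$27,059 × 125%/10⌋ = $3,382. Book value $23,677.
Year 7: ⌊$23,677 × 125%/10⌋ = $2,959. Book value $20,718.
Year 8: ⌊$20,718 × 125%/10⌋ = $2,589. Book value $18,129.
Year 9: ⌊$18,129 × 125%/10⌋ = $2,266. Book value $15,863.
Year 10 (final): $15,863 − $5,000 = $10,863. Book value $5,000.

$10,863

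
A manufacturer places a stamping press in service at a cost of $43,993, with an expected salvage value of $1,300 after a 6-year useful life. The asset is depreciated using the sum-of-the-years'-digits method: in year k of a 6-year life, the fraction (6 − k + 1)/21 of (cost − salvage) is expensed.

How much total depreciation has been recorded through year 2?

Depreciable base = $43,993 − $1,300 = $42,693.
Sum of the years' digits = 6+5+4+3+2+1 = 21.
Year 1: $42,693 × 6/21 = $12,198. Book value $31,795.
Year 2: $42,693 × 5/21 = $10,165. Book value $21,630.
Accumulated through year 2 = $43,993 − $21,630 = $22,363.

$22,363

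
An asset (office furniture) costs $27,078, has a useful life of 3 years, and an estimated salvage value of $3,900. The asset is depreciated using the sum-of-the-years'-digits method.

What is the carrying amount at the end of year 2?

$7,763

Depreciable base = $27,078 − $3,900 = $23,178.
Sum of the years' digits = 3+2+1 = 6.
Year 1: $23,178 × 3/6 = $11,589. Book value $15,489.
Year 2: $23,178 × 2/6 = $7,726. Book value $7,763.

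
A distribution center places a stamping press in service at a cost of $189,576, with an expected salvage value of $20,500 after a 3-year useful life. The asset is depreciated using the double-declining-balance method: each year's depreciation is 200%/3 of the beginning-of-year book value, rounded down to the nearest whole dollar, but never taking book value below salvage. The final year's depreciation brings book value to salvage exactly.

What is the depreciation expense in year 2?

$42,128

Depreciable base = $189,576 − $20,500 = $169,076.
Year 1: ⌊$189,576 × 200%/3⌋ = $126,384. Book value $63,192.
Year 2: ⌊$63,192 × 200%/3⌋ = $42,128. Book value $21,064.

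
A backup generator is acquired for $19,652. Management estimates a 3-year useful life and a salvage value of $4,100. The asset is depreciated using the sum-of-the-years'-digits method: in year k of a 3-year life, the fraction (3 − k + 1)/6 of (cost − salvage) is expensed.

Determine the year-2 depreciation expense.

$5,184

Depreciable base = $19,652 − $4,100 = $15,552.
Sum of the years' digits = 3+2+1 = 6.
Year 1: $15,552 × 3/6 = $7,776. Book value $11,876.
Year 2: $15,552 × 2/6 = $5,184. Book value $6,692.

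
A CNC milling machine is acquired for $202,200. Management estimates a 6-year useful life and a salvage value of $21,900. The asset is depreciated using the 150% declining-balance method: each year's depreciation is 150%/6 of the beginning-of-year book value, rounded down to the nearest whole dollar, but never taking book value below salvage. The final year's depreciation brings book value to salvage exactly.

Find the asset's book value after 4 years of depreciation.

$63,978

Depreciable base = $202,200 − $21,900 = $180,300.
Year 1: ⌊$202,200 × 150%/6⌋ = $50,550. Book value $151,650.
Year 2: ⌊$151,650 × 150%/6⌋ = $37,912. Book value $113,738.
Year 3: ⌊$113,738 × 150%/6⌋ = $28,434. Book value $85,304.
Year 4: ⌊$85,304 × 150%/6⌋ = $21,326. Book value $63,978.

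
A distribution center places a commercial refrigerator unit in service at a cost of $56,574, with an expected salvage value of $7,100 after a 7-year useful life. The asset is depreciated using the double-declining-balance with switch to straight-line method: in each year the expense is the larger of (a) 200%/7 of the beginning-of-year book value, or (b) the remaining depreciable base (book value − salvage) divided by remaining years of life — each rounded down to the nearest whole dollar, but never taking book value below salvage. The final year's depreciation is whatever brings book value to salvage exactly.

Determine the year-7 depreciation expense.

Depreciable base = $56,574 − $7,100 = $49,474.
Year 1: DB = ⌊$56,574 × 200%/7⌋ = $16,164; SL = ⌊$49,474/7⌋ = $7,067 → take DB $16,164. Book value $40,410.
Year 2: DB = ⌊$40,410 × 200%/7⌋ = $11,545; SL = ⌊$33,310/6⌋ = $5,551 → take DB $11,545. Book value $28,865.
Year 3: DB = ⌊$28,865 × 200%/7⌋ = $8,247; SL = ⌊$21,765/5⌋ = $4,353 → take DB $8,247. Book value $20,618.
Year 4: DB = ⌊$20,618 × 200%/7⌋ = $5,890; SL = ⌊$13,518/4⌋ = $3,379 → take DB $5,890. Book value $14,728.
Year 5: DB = ⌊$14,728 × 200%/7⌋ = $4,208; SL = ⌊$7,628/3⌋ = $2,542 → take DB $4,208. Book value $10,520.
Year 6: DB = ⌊$10,520 × 200%/7⌋ = $3,005; SL = ⌊$3,420/2⌋ = $1,710 → take DB $3,005. Book value $7,515.
Year 7 (final): $7,515 − $7,100 = $415. Book value $7,100.

$415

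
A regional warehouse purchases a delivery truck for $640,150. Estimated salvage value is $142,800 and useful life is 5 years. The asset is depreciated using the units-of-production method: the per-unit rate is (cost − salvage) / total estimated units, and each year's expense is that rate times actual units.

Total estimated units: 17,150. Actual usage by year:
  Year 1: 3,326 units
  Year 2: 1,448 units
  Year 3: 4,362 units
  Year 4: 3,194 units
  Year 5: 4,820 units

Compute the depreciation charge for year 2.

Depreciable base = $640,150 − $142,800 = $497,350.
Rate = $497,350 / 17,150 units = $29 per unit.
Year 1: 3,326 × $29 = $96,454. Book value $543,696.
Year 2: 1,448 × $29 = $41,992. Book value $501,704.

$41,992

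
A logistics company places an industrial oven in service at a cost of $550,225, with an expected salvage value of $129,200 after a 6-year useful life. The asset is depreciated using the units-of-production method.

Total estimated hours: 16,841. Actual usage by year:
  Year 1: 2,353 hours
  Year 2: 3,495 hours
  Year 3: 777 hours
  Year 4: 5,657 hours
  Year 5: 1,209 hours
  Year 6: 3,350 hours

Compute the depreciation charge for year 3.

$19,425

Depreciable base = $550,225 − $129,200 = $421,025.
Rate = $421,025 / 16,841 hours = $25 per hour.
Year 1: 2,353 × $25 = $58,825. Book value $491,400.
Year 2: 3,495 × $25 = $87,375. Book value $404,025.
Year 3: 777 × $25 = $19,425. Book value $384,600.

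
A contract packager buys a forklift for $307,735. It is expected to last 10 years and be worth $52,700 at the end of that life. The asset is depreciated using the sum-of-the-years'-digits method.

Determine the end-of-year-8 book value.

$66,611

Depreciable base = $307,735 − $52,700 = $255,035.
Sum of the years' digits = 10+9+8+7+6+5+4+3+2+1 = 55.
Year 1: $255,035 × 10/55 = $46,370. Book value $261,365.
Year 2: $255,035 × 9/55 = $41,733. Book value $219,632.
Year 3: $255,035 × 8/55 = $37,096. Book value $182,536.
Year 4: $255,035 × 7/55 = $32,459. Book value $150,077.
Year 5: $255,035 × 6/55 = $27,822. Book value $122,255.
Year 6: $255,035 × 5/55 = $23,185. Book value $99,070.
Year 7: $255,035 × 4/55 = $18,548. Book value $80,522.
Year 8: $255,035 × 3/55 = $13,911. Book value $66,611.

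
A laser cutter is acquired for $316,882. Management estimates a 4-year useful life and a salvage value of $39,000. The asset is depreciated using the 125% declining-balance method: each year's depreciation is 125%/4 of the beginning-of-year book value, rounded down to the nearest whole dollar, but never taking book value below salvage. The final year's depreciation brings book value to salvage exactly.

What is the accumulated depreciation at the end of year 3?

$213,910

Depreciable base = $316,882 − $39,000 = $277,882.
Year 1: ⌊$316,882 × 125%/4⌋ = $99,025. Book value $217,857.
Year 2: ⌊$217,857 × 125%/4⌋ = $68,080. Book value $149,777.
Year 3: ⌊$149,777 × 125%/4⌋ = $46,805. Book value $102,972.
Accumulated through year 3 = $316,882 − $102,972 = $213,910.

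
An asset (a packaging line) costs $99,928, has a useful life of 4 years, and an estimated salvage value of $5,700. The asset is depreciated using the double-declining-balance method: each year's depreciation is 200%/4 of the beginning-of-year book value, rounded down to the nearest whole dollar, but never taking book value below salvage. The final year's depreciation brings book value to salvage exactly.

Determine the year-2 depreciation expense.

$24,982

Depreciable base = $99,928 − $5,700 = $94,228.
Year 1: ⌊$99,928 × 200%/4⌋ = $49,964. Book value $49,964.
Year 2: ⌊$49,964 × 200%/4⌋ = $24,982. Book value $24,982.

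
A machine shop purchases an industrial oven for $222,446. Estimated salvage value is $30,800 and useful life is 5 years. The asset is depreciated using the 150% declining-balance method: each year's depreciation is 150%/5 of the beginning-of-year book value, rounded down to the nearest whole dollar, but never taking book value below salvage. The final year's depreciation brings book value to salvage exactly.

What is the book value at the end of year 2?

Depreciable base = $222,446 − $30,800 = $191,646.
Year 1: ⌊$222,446 × 150%/5⌋ = $66,733. Book value $155,713.
Year 2: ⌊$155,713 × 150%/5⌋ = $46,713. Book value $109,000.

$109,000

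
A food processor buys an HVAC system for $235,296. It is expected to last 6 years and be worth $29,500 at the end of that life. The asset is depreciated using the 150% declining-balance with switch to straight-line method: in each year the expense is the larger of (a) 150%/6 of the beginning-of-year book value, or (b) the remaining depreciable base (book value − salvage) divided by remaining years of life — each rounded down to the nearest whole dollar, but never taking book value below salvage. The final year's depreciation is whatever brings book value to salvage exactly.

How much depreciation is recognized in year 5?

$22,475

Depreciable base = $235,296 − $29,500 = $205,796.
Year 1: DB = ⌊$235,296 × 150%/6⌋ = $58,824; SL = ⌊$205,796/6⌋ = $34,299 → take DB $58,824. Book value $176,472.
Year 2: DB = ⌊$176,472 × 150%/6⌋ = $44,118; SL = ⌊$146,972/5⌋ = $29,394 → take DB $44,118. Book value $132,354.
Year 3: DB = ⌊$132,354 × 150%/6⌋ = $33,088; SL = ⌊$102,854/4⌋ = $25,713 → take DB $33,088. Book value $99,266.
Year 4: DB = ⌊$99,266 × 150%/6⌋ = $24,816; SL = ⌊$69,766/3⌋ = $23,255 → take DB $24,816. Book value $74,450.
Year 5: DB = ⌊$74,450 × 150%/6⌋ = $18,612; SL = ⌊$44,950/2⌋ = $22,475 → take SL $22,475. Book value $51,975.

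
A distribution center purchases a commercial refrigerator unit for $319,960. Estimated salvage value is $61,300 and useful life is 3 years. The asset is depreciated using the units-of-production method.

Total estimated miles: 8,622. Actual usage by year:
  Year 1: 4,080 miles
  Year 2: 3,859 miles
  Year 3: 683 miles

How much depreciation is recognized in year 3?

$20,490

Depreciable base = $319,960 − $61,300 = $258,660.
Rate = $258,660 / 8,622 miles = $30 per mile.
Year 1: 4,080 × $30 = $122,400. Book value $197,560.
Year 2: 3,859 × $30 = $115,770. Book value $81,790.
Year 3: 683 × $30 = $20,490. Book value $61,300.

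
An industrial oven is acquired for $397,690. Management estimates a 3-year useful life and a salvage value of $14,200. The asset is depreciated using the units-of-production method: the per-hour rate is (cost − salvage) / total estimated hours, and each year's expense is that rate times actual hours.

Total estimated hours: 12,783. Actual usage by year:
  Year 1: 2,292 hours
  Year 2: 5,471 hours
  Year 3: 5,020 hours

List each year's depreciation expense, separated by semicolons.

$68,760; $164,130; $150,600

Depreciable base = $397,690 − $14,200 = $383,490.
Rate = $383,490 / 12,783 hours = $30 per hour.
Year 1: 2,292 × $30 = $68,760. Book value $328,930.
Year 2: 5,471 × $30 = $164,130. Book value $164,800.
Year 3: 5,020 × $30 = $150,600. Book value $14,200.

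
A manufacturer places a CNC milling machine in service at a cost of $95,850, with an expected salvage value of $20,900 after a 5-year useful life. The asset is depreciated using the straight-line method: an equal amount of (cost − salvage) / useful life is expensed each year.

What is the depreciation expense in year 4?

$14,990

Depreciable base = $95,850 − $20,900 = $74,950.
Annual expense = $74,950 / 5 = $14,990.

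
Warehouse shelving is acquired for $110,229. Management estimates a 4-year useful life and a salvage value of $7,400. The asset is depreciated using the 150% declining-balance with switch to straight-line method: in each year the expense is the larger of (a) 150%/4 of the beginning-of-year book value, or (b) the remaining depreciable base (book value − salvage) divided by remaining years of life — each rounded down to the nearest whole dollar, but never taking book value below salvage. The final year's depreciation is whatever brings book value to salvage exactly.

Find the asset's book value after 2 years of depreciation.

$43,059

Depreciable base = $110,229 − $7,400 = $102,829.
Year 1: DB = ⌊$110,229 × 150%/4⌋ = $41,335; SL = ⌊$102,829/4⌋ = $25,707 → take DB $41,335. Book value $68,894.
Year 2: DB = ⌊$68,894 × 150%/4⌋ = $25,835; SL = ⌊$61,494/3⌋ = $20,498 → take DB $25,835. Book value $43,059.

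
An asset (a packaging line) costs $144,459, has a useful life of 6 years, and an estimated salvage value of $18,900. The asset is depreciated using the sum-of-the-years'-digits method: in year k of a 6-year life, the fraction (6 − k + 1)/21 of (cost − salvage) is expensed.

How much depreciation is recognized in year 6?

Depreciable base = $144,459 − $18,900 = $125,559.
Sum of the years' digits = 6+5+4+3+2+1 = 21.
Year 1: $125,559 × 6/21 = $35,874. Book value $108,585.
Year 2: $125,559 × 5/21 = $29,895. Book value $78,690.
Year 3: $125,559 × 4/21 = $23,916. Book value $54,774.
Year 4: $125,559 × 3/21 = $17,937. Book value $36,837.
Year 5: $125,559 × 2/21 = $11,958. Book value $24,879.
Year 6: $125,559 × 1/21 = $5,979. Book value $18,900.

$5,979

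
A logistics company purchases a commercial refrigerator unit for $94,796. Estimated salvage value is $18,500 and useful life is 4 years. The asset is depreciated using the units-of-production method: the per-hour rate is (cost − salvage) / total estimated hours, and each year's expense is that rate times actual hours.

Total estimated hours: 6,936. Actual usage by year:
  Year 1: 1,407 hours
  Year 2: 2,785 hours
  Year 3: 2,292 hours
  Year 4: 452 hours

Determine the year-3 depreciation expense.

$25,212

Depreciable base = $94,796 − $18,500 = $76,296.
Rate = $76,296 / 6,936 hours = $11 per hour.
Year 1: 1,407 × $11 = $15,477. Book value $79,319.
Year 2: 2,785 × $11 = $30,635. Book value $48,684.
Year 3: 2,292 × $11 = $25,212. Book value $23,472.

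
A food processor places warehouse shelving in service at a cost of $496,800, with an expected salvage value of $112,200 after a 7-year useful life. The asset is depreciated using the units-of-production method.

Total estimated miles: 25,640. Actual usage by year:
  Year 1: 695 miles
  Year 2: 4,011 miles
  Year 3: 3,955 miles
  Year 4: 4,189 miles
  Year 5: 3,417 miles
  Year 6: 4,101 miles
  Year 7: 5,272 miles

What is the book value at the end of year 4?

$304,050

Depreciable base = $496,800 − $112,200 = $384,600.
Rate = $384,600 / 25,640 miles = $15 per mile.
Year 1: 695 × $15 = $10,425. Book value $486,375.
Year 2: 4,011 × $15 = $60,165. Book value $426,210.
Year 3: 3,955 × $15 = $59,325. Book value $366,885.
Year 4: 4,189 × $15 = $62,835. Book value $304,050.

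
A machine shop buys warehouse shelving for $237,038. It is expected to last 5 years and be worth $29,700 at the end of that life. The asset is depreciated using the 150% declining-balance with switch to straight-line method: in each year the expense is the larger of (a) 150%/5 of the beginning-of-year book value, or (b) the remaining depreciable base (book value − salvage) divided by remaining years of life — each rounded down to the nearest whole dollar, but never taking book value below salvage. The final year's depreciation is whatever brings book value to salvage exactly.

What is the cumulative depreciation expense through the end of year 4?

$181,535

Depreciable base = $237,038 − $29,700 = $207,338.
Year 1: DB = ⌊$237,038 × 150%/5⌋ = $71,111; SL = ⌊$207,338/5⌋ = $41,467 → take DB $71,111. Book value $165,927.
Year 2: DB = ⌊$165,927 × 150%/5⌋ = $49,778; SL = ⌊$136,227/4⌋ = $34,056 → take DB $49,778. Book value $116,149.
Year 3: DB = ⌊$116,149 × 150%/5⌋ = $34,844; SL = ⌊$86,449/3⌋ = $28,816 → take DB $34,844. Book value $81,305.
Year 4: DB = ⌊$81,305 × 150%/5⌋ = $24,391; SL = ⌊$51,605/2⌋ = $25,802 → take SL $25,802. Book value $55,503.
Accumulated through year 4 = $237,038 − $55,503 = $181,535.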